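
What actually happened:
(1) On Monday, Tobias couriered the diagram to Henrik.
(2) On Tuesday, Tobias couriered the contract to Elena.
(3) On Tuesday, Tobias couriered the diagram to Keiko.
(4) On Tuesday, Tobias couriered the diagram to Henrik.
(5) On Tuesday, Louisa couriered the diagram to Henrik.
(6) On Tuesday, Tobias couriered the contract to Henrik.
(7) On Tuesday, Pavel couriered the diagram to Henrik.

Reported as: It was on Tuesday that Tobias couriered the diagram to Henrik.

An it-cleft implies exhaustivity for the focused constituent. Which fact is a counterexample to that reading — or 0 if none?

1

Focus of the cleft: "on Tuesday" (the setting). Presupposed background: Tobias as agent and the diagram as thing and Henrik as recipient.
The exhaustive reading says no other setting fits that background.
But fact (1) also has Tobias as agent and the diagram as thing and Henrik as recipient, with setting = on Monday — so the exhaustive reading fails.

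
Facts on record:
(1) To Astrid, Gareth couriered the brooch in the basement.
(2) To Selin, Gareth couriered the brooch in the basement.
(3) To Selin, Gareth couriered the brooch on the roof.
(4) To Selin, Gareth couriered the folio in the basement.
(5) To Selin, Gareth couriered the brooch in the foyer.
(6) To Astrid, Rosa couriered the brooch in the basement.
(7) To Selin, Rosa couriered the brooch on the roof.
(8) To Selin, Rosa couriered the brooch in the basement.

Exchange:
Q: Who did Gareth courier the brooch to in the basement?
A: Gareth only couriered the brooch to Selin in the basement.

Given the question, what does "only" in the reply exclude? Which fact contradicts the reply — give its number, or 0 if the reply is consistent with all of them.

Answering "Who did ... to ...?" puts focus on the recipient — here, "Selin".
So "only" ranges over recipients; the rest (same agent, thing, setting (Gareth / the brooch / in the basement)) is presupposed.
Fact (1) shares the background with a different recipient (Astrid) — counterexample.
(Fact (4) would refute a reading with focus on the thing — but that is not what the question asks.)

1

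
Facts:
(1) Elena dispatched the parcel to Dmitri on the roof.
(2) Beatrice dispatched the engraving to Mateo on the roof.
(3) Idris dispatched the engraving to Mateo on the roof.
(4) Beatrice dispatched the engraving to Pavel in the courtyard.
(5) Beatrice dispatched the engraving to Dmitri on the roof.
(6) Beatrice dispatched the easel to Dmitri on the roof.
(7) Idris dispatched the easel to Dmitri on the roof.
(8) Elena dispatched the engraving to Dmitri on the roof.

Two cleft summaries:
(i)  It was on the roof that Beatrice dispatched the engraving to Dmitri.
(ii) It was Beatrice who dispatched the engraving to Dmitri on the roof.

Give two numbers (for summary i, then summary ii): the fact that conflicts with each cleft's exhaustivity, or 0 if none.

0, 8

Summary (i) focuses "on the roof" (the setting); background agent = Beatrice, thing = the engraving, recipient = Dmitri. No fact matches that background with a different setting, so 0.
Summary (ii) focuses "Beatrice" (the agent); background thing = the engraving, recipient = Dmitri, setting = on the roof. Fact (8) matches that background with agent = Elena — refutes (ii).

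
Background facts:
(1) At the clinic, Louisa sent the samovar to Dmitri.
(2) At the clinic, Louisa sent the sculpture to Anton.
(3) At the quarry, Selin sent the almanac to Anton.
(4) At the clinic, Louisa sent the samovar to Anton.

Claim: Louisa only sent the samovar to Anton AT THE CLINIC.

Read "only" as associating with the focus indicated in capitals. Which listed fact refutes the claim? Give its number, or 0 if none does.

The capitals mark "at the clinic" as focus. So "only" rules out other settings, with the rest (same agent, thing, recipient (Louisa / the samovar / Anton)) as background.
No fact matches same agent, thing, recipient (Louisa / the samovar / Anton) with a different setting — every other fact differs on at least one backgrounded slot. So no fact refutes it.

0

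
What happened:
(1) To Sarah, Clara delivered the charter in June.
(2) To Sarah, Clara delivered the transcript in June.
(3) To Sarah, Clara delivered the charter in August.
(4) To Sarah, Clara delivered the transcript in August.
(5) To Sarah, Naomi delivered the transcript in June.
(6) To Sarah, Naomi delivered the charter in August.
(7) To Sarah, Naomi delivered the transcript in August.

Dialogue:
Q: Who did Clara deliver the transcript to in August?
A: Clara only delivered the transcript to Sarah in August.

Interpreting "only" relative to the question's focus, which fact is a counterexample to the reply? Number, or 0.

0

Answering "Who did ... to ...?" puts focus on the recipient — here, "Sarah".
So "only" ranges over recipients; the rest (Clara as agent and the transcript as thing and in August as setting) is presupposed.
No listed fact shares that background with another recipient. Nothing contradicts the reply.
(Fact (2) would refute a reading with focus on the setting — but that is not what the question asks.)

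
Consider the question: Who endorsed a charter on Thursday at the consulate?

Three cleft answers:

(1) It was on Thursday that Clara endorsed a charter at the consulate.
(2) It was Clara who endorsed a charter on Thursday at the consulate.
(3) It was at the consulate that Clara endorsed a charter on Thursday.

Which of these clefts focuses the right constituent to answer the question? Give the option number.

The question word "who" targets the subject (agent).
Option (1) clefts "on Thursday" — the time, not what was asked.
Option (2) clefts "Clara" — that matches what the question asks about.
Option (3) clefts "at the consulate" — the location, not what was asked.
So the congruent reply is (2).

2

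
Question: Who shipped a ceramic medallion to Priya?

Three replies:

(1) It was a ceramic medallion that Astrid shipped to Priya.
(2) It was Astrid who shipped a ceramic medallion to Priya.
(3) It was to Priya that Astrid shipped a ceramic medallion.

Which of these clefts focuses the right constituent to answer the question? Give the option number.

2

The question word "who" targets the subject (agent).
Option (1) clefts "a ceramic medallion" — the direct object, not what was asked.
Option (2) clefts "Astrid" — that matches what the question asks about.
Option (3) clefts "to Priya" — the recipient, not what was asked.
So the congruent reply is (2).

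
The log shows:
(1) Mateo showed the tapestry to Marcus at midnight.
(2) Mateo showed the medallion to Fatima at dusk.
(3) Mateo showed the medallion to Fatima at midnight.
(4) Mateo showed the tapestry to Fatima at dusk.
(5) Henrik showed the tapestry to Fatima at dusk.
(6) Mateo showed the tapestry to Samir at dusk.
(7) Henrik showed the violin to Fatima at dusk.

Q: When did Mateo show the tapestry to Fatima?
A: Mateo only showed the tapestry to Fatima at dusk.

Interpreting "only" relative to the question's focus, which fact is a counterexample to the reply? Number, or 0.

0

Answering "When did ...?" puts focus on the setting — here, "at dusk".
"Only" then excludes alternative settings while the background — Mateo as agent and the tapestry as thing and Fatima as recipient — is held fixed.
No fact keeps Mateo as agent and the tapestry as thing and Fatima as recipient while changing the setting; every other fact differs on something backgrounded. The reply stands.
(Fact (6) would refute a reading with focus on the recipient — but that is not what the question asks.)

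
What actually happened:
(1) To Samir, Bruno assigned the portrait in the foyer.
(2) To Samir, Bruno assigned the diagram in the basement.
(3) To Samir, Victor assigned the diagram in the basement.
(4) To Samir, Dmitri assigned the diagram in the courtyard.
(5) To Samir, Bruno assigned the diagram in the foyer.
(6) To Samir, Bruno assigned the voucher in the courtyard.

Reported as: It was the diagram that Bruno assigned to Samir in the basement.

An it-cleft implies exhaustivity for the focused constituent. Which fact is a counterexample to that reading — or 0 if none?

The cleft puts "the diagram" in focus and presupposes the open proposition with same agent, recipient, setting (Bruno / Samir / in the basement).
Exhaustivity: the diagram is the only thing satisfying that background.
Every other fact differs from the presupposition on some backgrounded slot, so none challenges the exhaustivity.

0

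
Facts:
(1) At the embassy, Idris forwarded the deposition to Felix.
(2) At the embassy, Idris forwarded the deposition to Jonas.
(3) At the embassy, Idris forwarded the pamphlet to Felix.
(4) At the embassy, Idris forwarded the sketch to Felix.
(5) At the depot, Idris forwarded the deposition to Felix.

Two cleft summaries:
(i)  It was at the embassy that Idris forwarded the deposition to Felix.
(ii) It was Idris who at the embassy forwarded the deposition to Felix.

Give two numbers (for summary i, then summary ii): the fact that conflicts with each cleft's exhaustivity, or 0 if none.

Summary (i) focuses "at the embassy" (the setting); background Idris as agent and the deposition as thing and Felix as recipient. Fact (5) matches that background with setting = at the depot — refutes (i).
Summary (ii) focuses "Idris" (the agent); background the deposition as thing and Felix as recipient and at the embassy as setting. No fact matches that background with a different agent, so 0.

5, 0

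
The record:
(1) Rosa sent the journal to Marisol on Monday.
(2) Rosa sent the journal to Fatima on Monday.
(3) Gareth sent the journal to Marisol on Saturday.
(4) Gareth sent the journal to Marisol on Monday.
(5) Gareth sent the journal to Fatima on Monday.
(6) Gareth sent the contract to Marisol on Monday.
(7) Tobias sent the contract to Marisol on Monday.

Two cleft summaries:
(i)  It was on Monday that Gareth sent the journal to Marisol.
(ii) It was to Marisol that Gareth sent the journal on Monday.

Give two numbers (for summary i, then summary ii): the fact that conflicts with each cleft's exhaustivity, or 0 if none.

Summary (i) focuses "on Monday" (the setting); background same agent, thing, recipient (Gareth / the journal / Marisol). Fact (3) matches that background with setting = on Saturday — refutes (i).
Summary (ii) focuses "Marisol" (the recipient); background same agent, thing, setting (Gareth / the journal / on Monday). Fact (5) matches that background with recipient = Fatima — refutes (ii).

3, 5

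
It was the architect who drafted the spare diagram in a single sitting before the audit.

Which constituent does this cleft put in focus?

In an it-cleft "It was X that/who ...", the clefted constituent X is the focus; the that/who-clause expresses the presupposed open proposition.
Here the focus is "the architect". The backgrounded (presupposed) material includes "the spare diagram", "before the audit" and "in a single sitting".

the architect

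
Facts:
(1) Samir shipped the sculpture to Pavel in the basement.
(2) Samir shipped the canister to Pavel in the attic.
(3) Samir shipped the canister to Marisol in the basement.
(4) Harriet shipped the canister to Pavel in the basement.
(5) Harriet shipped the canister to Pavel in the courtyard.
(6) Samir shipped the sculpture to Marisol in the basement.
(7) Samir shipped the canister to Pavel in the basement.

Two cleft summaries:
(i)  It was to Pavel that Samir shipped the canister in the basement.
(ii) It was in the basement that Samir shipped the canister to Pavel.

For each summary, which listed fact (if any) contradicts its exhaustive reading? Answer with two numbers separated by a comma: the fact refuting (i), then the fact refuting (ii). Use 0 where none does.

Summary (i) focuses "Pavel" (the recipient); background agent = Samir, thing = the canister, setting = in the basement. Fact (3) matches that background with recipient = Marisol — refutes (i).
Summary (ii) focuses "in the basement" (the setting); background agent = Samir, thing = the canister, recipient = Pavel. Fact (2) matches that background with setting = in the attic — refutes (ii).

3, 2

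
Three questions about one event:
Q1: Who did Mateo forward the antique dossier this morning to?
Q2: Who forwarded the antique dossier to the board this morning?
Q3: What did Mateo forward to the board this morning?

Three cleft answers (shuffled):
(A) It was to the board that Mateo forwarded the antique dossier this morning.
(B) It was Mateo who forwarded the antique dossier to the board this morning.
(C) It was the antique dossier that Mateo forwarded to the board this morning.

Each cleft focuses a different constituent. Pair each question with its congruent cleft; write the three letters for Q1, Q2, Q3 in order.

Q1 asks about the recipient; cleft (A) focuses "to the board", which is the recipient — so Q1 → A.
Q2 asks about the subject (agent); cleft (B) focuses "Mateo", which is the subject (agent) — so Q2 → B.
Q3 asks about the direct object; cleft (C) focuses "the antique dossier", which is the direct object — so Q3 → C.
Mapping: Q1→A, Q2→B, Q3→C.

ABC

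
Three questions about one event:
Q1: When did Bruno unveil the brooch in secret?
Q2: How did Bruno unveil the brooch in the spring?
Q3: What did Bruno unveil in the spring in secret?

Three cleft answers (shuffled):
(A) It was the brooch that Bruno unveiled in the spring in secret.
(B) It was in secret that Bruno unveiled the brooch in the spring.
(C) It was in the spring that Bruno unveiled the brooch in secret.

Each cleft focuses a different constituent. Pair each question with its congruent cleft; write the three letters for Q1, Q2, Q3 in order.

CBA

Q1 asks about the time; cleft (C) focuses "in the spring", which is the time — so Q1 → C.
Q2 asks about the manner; cleft (B) focuses "in secret", which is the manner — so Q2 → B.
Q3 asks about the direct object; cleft (A) focuses "the brooch", which is the direct object — so Q3 → A.
Mapping: Q1→C, Q2→B, Q3→A.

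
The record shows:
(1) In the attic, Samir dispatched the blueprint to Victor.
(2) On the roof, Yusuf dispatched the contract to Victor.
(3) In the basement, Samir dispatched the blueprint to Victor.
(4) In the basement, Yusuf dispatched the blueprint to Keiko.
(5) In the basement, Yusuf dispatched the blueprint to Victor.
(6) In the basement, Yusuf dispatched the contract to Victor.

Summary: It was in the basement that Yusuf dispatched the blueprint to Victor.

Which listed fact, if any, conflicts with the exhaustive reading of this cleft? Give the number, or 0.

0

Focus of the cleft: "in the basement" (the setting). Presupposed background: agent = Yusuf, thing = the blueprint, recipient = Victor.
Exhaustivity: in the basement is the only setting satisfying that background.
Every other fact differs from the presupposition on some backgrounded slot, so none challenges the exhaustivity.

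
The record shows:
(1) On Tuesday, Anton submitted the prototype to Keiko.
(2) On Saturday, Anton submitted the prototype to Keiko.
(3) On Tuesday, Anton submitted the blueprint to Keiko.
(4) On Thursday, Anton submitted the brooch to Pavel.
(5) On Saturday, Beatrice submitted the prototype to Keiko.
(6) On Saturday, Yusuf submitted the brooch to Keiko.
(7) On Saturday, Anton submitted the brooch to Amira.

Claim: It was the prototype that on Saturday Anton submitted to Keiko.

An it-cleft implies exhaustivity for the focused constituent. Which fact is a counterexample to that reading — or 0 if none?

0

The cleft puts "the prototype" in focus and presupposes the open proposition with agent = Anton, recipient = Keiko, setting = on Saturday.
The exhaustive reading says no other thing fits that background.
Every other fact differs from the presupposition on some backgrounded slot, so none challenges the exhaustivity.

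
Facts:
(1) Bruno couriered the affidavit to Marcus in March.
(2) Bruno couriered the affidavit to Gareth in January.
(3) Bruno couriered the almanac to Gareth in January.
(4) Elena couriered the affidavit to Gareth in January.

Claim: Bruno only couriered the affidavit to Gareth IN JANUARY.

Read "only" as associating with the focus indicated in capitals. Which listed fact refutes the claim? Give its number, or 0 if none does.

0

The capitals mark "in January" as focus. So "only" rules out other settings, with the rest (Bruno as agent and the affidavit as thing and Gareth as recipient) as background.
No fact matches Bruno as agent and the affidavit as thing and Gareth as recipient with a different setting — every other fact differs on at least one backgrounded slot. So no fact refutes it.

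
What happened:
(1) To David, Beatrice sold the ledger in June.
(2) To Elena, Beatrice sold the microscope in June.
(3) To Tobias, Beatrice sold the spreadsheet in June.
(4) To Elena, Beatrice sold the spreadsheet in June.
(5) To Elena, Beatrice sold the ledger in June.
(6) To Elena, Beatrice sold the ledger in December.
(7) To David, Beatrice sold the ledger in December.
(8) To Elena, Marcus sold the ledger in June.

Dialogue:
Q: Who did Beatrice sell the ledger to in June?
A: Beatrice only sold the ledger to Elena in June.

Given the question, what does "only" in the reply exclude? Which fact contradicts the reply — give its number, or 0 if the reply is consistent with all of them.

1

The question "Who did ... to ...?" targets the recipient, so in the reply the focus falls on "Elena".
"Only" then excludes alternative recipients while the background — same agent, thing, setting (Beatrice / the ledger / in June) — is held fixed.
Fact (1) keeps same agent, thing, setting (Beatrice / the ledger / in June) but has recipient = David; that refutes the reply.
(Fact (2) would refute a reading with focus on the thing — but that is not what the question asks.)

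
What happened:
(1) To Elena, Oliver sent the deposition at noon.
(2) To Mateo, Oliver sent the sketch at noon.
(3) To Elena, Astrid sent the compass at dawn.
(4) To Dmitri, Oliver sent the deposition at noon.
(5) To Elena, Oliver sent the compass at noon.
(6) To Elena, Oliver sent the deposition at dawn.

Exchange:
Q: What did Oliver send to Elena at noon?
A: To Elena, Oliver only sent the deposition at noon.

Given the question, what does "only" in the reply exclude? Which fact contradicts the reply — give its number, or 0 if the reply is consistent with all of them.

5

The question "What did ...?" targets the thing, so in the reply the focus falls on "the deposition".
So "only" ranges over things; the rest (agent = Oliver, recipient = Elena, setting = at noon) is presupposed.
Fact (5) keeps agent = Oliver, recipient = Elena, setting = at noon but has thing = the compass; that refutes the reply.
(Fact (4) would refute a reading with focus on the recipient — but that is not what the question asks.)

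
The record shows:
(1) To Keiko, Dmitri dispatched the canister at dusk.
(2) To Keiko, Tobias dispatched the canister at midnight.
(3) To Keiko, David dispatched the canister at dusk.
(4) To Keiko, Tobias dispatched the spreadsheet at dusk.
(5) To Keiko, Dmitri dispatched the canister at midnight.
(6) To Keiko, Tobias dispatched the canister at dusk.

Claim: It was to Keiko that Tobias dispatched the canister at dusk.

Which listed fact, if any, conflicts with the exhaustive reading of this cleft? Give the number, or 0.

0

The cleft puts "Keiko" in focus and presupposes the open proposition with agent = Tobias, thing = the canister, setting = at dusk.
The exhaustive reading says no other recipient fits that background.
No listed fact matches the background with a different recipient. Exhaustivity holds.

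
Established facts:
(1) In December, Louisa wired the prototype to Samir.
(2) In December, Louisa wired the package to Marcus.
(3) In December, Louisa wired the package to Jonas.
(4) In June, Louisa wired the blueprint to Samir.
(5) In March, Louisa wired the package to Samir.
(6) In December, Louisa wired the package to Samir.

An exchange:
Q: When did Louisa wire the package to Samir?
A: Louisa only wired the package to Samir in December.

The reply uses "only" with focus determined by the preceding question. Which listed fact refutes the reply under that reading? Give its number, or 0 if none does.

5

Answering "When did ...?" puts focus on the setting — here, "in December".
"Only" then excludes alternative settings while the background — same agent, thing, recipient (Louisa / the package / Samir) — is held fixed.
Fact (5) keeps same agent, thing, recipient (Louisa / the package / Samir) but has setting = in March; that refutes the reply.
(Fact (2) would refute a reading with focus on the recipient — but that is not what the question asks.)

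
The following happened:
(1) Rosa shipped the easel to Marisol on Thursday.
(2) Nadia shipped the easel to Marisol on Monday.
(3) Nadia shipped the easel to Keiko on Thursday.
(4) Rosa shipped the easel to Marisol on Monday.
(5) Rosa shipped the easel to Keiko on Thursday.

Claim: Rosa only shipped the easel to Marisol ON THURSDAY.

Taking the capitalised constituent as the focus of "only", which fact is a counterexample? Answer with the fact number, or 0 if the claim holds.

4

Focus (in capitals) is "on Thursday" — the setting. "Only" excludes alternative settings while holding fixed agent = Rosa, thing = the easel, recipient = Marisol.
Fact (4) matches on agent = Rosa, thing = the easel, recipient = Marisol, but has setting = on Monday instead. That refutes the claim.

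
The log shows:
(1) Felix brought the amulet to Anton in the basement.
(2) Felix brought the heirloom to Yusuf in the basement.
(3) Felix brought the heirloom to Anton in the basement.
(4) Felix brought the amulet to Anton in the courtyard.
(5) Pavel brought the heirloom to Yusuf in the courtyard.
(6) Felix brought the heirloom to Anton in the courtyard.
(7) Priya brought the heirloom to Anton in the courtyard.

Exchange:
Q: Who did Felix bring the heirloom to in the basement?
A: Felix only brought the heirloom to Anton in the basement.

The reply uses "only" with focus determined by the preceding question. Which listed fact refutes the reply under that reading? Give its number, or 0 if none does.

The question "Who did ... to ...?" targets the recipient, so in the reply the focus falls on "Anton".
So "only" ranges over recipients; the rest (Felix as agent and the heirloom as thing and in the basement as setting) is presupposed.
Fact (2) keeps Felix as agent and the heirloom as thing and in the basement as setting but has recipient = Yusuf; that refutes the reply.
(Fact (1) would refute a reading with focus on the thing — but that is not what the question asks.)

2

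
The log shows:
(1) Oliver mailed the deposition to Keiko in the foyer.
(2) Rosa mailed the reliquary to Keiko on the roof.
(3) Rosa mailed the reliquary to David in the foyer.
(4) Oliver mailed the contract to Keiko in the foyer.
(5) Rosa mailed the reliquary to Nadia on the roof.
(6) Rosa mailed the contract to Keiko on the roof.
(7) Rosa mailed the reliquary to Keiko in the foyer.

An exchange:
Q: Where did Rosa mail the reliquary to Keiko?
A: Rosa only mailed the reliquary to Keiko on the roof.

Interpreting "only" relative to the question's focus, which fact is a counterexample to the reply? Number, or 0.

The question "Where did ...?" targets the setting, so in the reply the focus falls on "on the roof".
So "only" ranges over settings; the rest (agent = Rosa, thing = the reliquary, recipient = Keiko) is presupposed.
Fact (7) shares the background with a different setting (in the foyer) — counterexample.
(Fact (6) would refute a reading with focus on the thing — but that is not what the question asks.)

7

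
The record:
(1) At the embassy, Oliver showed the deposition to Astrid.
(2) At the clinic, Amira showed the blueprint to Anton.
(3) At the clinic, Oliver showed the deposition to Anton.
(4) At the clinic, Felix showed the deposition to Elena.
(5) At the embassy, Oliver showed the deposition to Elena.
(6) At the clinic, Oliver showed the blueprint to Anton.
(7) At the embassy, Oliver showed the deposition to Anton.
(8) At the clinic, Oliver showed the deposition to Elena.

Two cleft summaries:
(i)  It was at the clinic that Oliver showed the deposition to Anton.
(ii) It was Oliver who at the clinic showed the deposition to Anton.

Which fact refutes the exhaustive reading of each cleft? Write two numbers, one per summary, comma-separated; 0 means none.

(i): focus "at the clinic". Looking for same agent, thing, recipient (Oliver / the deposition / Anton) with some other setting — fact (7) has at the embassy there. Refuted.
(ii): focus "Oliver". No fact shares same thing, recipient, setting (the deposition / Anton / at the clinic) with a different agent. 0.

7, 0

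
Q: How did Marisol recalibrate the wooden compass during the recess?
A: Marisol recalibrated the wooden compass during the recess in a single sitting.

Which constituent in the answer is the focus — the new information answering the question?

The wh-word "how" asks about the manner.
In the answer, "Marisol", "the wooden compass" and "during the recess" are given — repeated from the question.
The constituent filling the manner gap is "in a single sitting"; that is the focus and would carry nuclear stress.

in a single sitting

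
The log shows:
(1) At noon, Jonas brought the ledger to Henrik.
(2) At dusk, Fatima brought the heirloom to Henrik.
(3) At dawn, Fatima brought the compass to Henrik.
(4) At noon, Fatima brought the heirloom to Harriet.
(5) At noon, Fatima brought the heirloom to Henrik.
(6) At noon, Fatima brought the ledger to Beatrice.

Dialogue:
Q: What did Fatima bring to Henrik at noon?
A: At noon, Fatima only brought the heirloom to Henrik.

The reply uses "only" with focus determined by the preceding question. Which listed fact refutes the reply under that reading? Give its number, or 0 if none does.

0

Answering "What did ...?" puts focus on the thing — here, "the heirloom".
So "only" ranges over things; the rest (Fatima as agent and Henrik as recipient and at noon as setting) is presupposed.
No fact keeps Fatima as agent and Henrik as recipient and at noon as setting while changing the thing; every other fact differs on something backgrounded. The reply stands.
(Fact (4) would refute a reading with focus on the recipient — but that is not what the question asks.)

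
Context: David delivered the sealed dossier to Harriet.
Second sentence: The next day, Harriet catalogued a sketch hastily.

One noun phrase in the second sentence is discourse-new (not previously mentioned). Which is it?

"Harriet" in the second sentence is given — already mentioned in the context.
"a sketch" has no antecedent in the context; it is discourse-new (the indefinite article also signals a new referent).

a sketch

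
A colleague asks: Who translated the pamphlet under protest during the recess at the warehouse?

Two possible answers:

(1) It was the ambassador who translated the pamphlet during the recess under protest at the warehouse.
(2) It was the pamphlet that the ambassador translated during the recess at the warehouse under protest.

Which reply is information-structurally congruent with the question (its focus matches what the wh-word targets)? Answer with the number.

1

The question word "who" targets the subject (agent).
Option (1) clefts "the ambassador" — that matches what the question asks about.
Option (2) clefts "the pamphlet" — the direct object, not what was asked.
So the congruent reply is (1).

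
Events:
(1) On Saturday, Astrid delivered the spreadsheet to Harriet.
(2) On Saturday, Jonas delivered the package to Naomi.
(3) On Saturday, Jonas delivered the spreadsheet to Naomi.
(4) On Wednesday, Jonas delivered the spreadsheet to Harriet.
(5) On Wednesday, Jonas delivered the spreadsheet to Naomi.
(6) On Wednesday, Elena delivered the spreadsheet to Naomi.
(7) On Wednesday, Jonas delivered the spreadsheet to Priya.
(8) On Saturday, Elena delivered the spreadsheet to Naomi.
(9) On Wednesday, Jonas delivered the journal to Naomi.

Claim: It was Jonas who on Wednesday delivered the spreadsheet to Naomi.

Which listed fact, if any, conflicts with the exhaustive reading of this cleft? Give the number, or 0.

The cleft puts "Jonas" in focus and presupposes the open proposition with the spreadsheet as thing and Naomi as recipient and on Wednesday as setting.
The exhaustive reading says no other agent fits that background.
Fact (6) shares the background but with agent = Elena; exhaustivity is violated.

6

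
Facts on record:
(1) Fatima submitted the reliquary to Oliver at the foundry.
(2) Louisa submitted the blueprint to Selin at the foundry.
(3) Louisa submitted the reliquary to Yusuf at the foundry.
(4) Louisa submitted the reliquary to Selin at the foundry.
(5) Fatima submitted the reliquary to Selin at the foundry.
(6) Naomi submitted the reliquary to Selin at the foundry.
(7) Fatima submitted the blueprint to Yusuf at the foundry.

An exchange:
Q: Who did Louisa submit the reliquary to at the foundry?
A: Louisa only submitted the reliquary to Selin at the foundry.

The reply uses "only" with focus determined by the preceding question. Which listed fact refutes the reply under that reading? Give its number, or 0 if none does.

Answering "Who did ... to ...?" puts focus on the recipient — here, "Selin".
So "only" ranges over recipients; the rest (Louisa as agent and the reliquary as thing and at the foundry as setting) is presupposed.
Fact (3) keeps Louisa as agent and the reliquary as thing and at the foundry as setting but has recipient = Yusuf; that refutes the reply.
(Fact (2) would refute a reading with focus on the thing — but that is not what the question asks.)

3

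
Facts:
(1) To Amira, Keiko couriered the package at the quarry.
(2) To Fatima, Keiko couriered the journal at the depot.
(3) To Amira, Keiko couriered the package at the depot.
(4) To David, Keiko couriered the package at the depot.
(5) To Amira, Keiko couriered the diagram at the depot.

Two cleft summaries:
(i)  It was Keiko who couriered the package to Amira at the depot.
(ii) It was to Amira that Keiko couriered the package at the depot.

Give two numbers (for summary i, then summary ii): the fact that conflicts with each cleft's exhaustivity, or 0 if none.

Summary (i) focuses "Keiko" (the agent); background thing = the package, recipient = Amira, setting = at the depot. No fact matches that background with a different agent, so 0.
Summary (ii) focuses "Amira" (the recipient); background agent = Keiko, thing = the package, setting = at the depot. Fact (4) matches that background with recipient = David — refutes (ii).

0, 4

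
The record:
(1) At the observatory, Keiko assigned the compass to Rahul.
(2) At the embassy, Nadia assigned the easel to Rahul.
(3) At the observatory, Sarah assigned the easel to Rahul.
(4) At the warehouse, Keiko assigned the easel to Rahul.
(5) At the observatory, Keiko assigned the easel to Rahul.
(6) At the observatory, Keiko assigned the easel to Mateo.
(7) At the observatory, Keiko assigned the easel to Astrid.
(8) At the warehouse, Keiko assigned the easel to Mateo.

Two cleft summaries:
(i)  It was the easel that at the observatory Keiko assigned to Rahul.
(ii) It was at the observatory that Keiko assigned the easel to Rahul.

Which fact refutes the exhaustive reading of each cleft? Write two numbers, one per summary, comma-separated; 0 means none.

1, 4

(i): focus "the easel". Looking for agent = Keiko, recipient = Rahul, setting = at the observatory with some other thing — fact (1) has the compass there. Refuted.
(ii): focus "at the observatory". Looking for agent = Keiko, thing = the easel, recipient = Rahul with some other setting — fact (4) has at the warehouse there. Refuted.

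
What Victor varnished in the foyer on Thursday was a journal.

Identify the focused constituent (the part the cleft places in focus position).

a journal

In a pseudo-cleft "What ... was X", the post-copular constituent X is the focus.
Here the focus is "a journal". The backgrounded (presupposed) material includes "Victor", "on Thursday" and "in the foyer".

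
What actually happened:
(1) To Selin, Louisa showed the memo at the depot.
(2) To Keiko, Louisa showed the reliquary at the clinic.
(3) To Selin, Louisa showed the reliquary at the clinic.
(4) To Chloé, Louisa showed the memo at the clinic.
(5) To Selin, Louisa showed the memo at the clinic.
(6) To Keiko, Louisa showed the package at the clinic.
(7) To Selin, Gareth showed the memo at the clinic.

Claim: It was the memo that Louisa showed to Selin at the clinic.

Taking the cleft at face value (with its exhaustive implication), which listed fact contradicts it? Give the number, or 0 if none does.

3

Focus of the cleft: "the memo" (the thing). Presupposed background: same agent, recipient, setting (Louisa / Selin / at the clinic).
The exhaustive reading says no other thing fits that background.
Fact (3) shares the background but with thing = the reliquary; exhaustivity is violated.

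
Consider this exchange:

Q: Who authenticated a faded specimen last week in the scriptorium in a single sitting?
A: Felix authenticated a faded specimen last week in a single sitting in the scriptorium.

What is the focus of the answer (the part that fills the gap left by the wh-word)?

Felix

The wh-word "who" asks about the subject (agent).
In the answer, "a faded specimen", "in the scriptorium", "in a single sitting" and "last week" are given — repeated from the question.
The constituent filling the subject (agent) gap is "Felix"; that is the focus and would carry nuclear stress.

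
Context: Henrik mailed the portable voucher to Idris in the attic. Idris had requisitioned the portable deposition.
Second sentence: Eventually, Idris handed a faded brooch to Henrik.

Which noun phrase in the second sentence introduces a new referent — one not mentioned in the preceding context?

a faded brooch

"Idris" and "Henrik" in the second sentence are given — already mentioned in the context.
"a faded brooch" has no antecedent in the context; it is discourse-new (the indefinite article also signals a new referent).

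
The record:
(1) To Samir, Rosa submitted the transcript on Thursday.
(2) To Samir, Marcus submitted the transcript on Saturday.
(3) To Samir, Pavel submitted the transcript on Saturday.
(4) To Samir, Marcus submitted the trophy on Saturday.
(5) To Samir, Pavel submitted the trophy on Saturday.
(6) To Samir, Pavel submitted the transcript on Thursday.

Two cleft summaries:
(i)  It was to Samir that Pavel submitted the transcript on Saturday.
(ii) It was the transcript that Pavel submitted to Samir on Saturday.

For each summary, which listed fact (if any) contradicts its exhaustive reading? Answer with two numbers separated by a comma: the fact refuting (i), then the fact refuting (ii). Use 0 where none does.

(i): focus "Samir". No fact shares same agent, thing, setting (Pavel / the transcript / on Saturday) with a different recipient. 0.
(ii): focus "the transcript". Looking for same agent, recipient, setting (Pavel / Samir / on Saturday) with some other thing — fact (5) has the trophy there. Refuted.

0, 5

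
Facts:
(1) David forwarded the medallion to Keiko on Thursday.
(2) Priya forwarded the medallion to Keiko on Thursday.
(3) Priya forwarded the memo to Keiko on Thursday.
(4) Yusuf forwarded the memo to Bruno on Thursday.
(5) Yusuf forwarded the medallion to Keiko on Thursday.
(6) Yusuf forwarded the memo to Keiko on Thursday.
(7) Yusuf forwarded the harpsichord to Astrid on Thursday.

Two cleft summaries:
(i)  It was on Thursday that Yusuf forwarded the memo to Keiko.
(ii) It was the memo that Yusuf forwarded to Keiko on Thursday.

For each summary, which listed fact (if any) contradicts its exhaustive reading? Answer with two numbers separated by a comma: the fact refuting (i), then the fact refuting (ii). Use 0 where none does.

0, 5

(i): focus "on Thursday". No fact shares agent = Yusuf, thing = the memo, recipient = Keiko with a different setting. 0.
(ii): focus "the memo". Looking for agent = Yusuf, recipient = Keiko, setting = on Thursday with some other thing — fact (5) has the medallion there. Refuted.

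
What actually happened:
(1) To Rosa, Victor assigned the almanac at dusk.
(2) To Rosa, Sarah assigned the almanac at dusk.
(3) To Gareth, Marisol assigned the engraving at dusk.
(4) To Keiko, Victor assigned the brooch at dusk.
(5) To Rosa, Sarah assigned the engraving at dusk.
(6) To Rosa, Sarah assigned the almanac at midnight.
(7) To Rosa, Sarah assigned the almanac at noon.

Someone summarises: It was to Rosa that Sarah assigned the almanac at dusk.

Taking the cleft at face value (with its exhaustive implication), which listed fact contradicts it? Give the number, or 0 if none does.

The cleft puts "Rosa" in focus and presupposes the open proposition with same agent, thing, setting (Sarah / the almanac / at dusk).
Exhaustivity: Rosa is the only recipient satisfying that background.
Every other fact differs from the presupposition on some backgrounded slot, so none challenges the exhaustivity.

0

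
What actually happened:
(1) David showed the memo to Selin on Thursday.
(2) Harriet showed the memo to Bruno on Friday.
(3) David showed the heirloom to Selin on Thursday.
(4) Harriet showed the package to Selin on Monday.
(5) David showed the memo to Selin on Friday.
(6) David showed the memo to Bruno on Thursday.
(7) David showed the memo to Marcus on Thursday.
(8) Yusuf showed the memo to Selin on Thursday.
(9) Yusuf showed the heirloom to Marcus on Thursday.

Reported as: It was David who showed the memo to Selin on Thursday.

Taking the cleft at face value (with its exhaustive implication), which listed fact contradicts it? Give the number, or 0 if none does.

8

The cleft puts "David" in focus and presupposes the open proposition with the memo as thing and Selin as recipient and on Thursday as setting.
The exhaustive reading says no other agent fits that background.
Fact (8) shares the background but with agent = Yusuf; exhaustivity is violated.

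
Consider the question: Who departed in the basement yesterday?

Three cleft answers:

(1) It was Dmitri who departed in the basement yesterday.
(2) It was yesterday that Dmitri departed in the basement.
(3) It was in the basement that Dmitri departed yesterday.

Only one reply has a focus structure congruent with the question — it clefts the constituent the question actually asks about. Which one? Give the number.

The question word "who" targets the subject (agent).
Option (1) clefts "Dmitri" — that matches what the question asks about.
Option (2) clefts "yesterday" — the time, not what was asked.
Option (3) clefts "in the basement" — the location, not what was asked.
So the congruent reply is (1).

1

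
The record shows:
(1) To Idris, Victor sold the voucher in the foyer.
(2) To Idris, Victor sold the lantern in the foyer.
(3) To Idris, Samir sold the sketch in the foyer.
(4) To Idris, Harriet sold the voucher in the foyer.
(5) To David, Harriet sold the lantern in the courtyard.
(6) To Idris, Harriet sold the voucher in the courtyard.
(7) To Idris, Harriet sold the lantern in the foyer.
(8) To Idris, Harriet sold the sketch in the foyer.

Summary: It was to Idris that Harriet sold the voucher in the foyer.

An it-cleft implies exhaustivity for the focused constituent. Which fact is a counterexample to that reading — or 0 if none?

0

The cleft puts "Idris" in focus and presupposes the open proposition with same agent, thing, setting (Harriet / the voucher / in the foyer).
Exhaustivity: Idris is the only recipient satisfying that background.
Every other fact differs from the presupposition on some backgrounded slot, so none challenges the exhaustivity.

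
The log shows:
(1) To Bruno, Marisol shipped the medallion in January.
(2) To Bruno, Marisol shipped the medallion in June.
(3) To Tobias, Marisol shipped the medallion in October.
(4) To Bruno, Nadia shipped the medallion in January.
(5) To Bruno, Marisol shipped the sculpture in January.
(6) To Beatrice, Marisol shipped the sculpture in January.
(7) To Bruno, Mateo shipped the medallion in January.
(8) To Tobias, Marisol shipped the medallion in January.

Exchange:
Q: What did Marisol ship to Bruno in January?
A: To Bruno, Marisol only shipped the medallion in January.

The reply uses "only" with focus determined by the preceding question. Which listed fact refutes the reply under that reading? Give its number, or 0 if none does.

5

Answering "What did ...?" puts focus on the thing — here, "the medallion".
"Only" then excludes alternative things while the background — Marisol as agent and Bruno as recipient and in January as setting — is held fixed.
Fact (5) shares the background with a different thing (the sculpture) — counterexample.
(Fact (8) would refute a reading with focus on the recipient — but that is not what the question asks.)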